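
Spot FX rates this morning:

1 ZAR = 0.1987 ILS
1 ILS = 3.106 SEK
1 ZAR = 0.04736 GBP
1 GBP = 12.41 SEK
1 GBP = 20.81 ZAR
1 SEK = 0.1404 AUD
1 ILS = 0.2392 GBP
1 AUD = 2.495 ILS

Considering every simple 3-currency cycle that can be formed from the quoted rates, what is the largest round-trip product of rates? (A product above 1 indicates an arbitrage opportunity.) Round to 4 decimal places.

SEK→AUD→ILS→SEK: 0.1404 × 2.495 × 3.106 = 1.08803
ILS→GBP→ZAR→ILS: 0.2392 × 20.81 × 0.1987 = 0.98908
Maximum is SEK→AUD→ILS→SEK at 1.0880; arbitrage exists.

1.0880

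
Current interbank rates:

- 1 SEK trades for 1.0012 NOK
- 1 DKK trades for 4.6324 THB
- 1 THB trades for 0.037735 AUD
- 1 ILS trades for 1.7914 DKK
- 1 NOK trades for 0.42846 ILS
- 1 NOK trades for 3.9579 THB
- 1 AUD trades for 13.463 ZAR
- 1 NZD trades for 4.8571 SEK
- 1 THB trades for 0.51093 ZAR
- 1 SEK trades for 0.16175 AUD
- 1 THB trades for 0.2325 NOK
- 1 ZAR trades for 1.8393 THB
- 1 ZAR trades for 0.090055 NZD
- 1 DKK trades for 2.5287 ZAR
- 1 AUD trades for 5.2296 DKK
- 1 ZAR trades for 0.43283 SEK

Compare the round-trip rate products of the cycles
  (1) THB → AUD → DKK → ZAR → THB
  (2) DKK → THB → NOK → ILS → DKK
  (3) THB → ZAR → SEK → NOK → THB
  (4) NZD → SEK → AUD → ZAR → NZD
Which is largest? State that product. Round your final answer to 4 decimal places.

0.9525

(1) 0.037735 × 5.2296 × 2.5287 × 1.8393 = 0.91783
(2) 4.6324 × 0.2325 × 0.42846 × 1.7914 = 0.82667
(3) 0.51093 × 0.43283 × 1.0012 × 3.9579 = 0.87632
(4) 4.8571 × 0.16175 × 13.463 × 0.090055 = 0.95251
Highest is cycle (4) at 0.9525 (≤1, no arbitrage).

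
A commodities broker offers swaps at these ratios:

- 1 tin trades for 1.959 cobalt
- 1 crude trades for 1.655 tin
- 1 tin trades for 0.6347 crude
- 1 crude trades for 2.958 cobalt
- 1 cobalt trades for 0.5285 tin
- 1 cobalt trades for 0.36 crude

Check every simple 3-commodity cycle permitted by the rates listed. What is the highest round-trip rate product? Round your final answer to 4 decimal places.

1.1672

crude→tin→cobalt→crude: 1.655 × 1.959 × 0.36 = 1.16717
crude→cobalt→tin→crude: 2.958 × 0.5285 × 0.6347 = 0.99223
Maximum is crude→tin→cobalt→crude at 1.1672; arbitrage exists.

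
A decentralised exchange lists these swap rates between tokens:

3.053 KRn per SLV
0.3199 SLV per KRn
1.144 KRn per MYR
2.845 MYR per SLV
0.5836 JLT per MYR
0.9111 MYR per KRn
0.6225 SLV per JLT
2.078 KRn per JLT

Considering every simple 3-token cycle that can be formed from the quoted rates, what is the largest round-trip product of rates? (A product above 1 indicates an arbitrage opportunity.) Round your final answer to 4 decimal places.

1.1049

MYR→JLT→KRn→MYR: 0.5836 × 2.078 × 0.9111 = 1.10491
MYR→KRn→SLV→MYR: 1.144 × 0.3199 × 2.845 = 1.04117
MYR→JLT→SLV→MYR: 0.5836 × 0.6225 × 2.845 = 1.03356
Maximum is MYR→JLT→KRn→MYR at 1.1049; arbitrage exists.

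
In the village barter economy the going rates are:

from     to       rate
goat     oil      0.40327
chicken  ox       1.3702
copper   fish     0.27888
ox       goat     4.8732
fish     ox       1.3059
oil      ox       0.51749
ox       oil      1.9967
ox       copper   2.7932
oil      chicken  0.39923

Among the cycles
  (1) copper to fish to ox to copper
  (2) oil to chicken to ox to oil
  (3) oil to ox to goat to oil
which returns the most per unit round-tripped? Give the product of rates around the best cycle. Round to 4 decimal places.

1.0922

(1) 0.27888 × 1.3059 × 2.7932 = 1.01725
(2) 0.39923 × 1.3702 × 1.9967 = 1.09224
(3) 0.51749 × 4.8732 × 0.40327 = 1.01698
Highest is cycle (2) at 1.0922 (>1, arbitrage).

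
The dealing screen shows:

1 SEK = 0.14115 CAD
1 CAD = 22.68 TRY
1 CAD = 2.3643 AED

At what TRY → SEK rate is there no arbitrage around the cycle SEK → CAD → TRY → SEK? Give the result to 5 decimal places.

Known legs of the cycle: 0.14115 × 22.68 = 3.201282
For no arbitrage the full-cycle product must be 1, so the missing rate is 1 / 3.201282 ≈ 0.3123749.

0.31237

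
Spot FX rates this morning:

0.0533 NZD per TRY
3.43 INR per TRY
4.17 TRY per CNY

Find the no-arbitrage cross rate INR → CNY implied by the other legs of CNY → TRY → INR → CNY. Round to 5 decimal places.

Known legs of the cycle: 4.17 × 3.43 = 14.3031
For no arbitrage the full-cycle product must be 1, so the missing rate is 1 / 14.3031 ≈ 0.0699149.

0.06991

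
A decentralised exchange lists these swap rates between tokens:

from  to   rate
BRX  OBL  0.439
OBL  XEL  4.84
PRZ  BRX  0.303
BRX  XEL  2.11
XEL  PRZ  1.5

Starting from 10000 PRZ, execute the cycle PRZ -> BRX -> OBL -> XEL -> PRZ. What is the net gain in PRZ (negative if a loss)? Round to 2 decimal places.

-342.97

10000 PRZ × 0.303 = 3030 BRX
3030 BRX × 0.439 = 1330.17 OBL
1330.17 OBL × 4.84 = 6438.0228 XEL
6438.0228 XEL × 1.5 = 9657.0342 PRZ
Net change: 9657.0342 − 10000 = -342.9658 PRZ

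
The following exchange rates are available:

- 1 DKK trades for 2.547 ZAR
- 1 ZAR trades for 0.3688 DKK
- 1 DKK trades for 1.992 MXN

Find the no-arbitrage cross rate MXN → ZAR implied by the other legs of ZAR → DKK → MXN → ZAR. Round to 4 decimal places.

1.3612

Known legs of the cycle: 0.3688 × 1.992 = 0.7346496
For no arbitrage the full-cycle product must be 1, so the missing rate is 1 / 0.7346496 ≈ 1.361193.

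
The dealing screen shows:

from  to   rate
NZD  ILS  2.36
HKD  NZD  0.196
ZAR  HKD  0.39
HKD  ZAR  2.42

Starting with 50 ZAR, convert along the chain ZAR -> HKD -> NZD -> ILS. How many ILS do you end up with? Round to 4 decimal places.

9.0199

50 ZAR × 0.39 = 19.5 HKD
19.5 HKD × 0.196 = 3.822 NZD
3.822 NZD × 2.36 = 9.01992 ILS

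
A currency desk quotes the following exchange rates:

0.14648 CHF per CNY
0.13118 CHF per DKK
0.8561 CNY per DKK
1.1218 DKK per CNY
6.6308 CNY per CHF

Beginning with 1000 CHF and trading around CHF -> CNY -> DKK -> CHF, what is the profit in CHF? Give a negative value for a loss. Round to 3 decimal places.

1000 CHF × 6.6308 = 6630.8 CNY
6630.8 CNY × 1.1218 = 7438.43144 DKK
7438.43144 DKK × 0.13118 = 975.7734362992 CHF
Net change: 975.7734362992 − 1000 = -24.2265637008 CHF

-24.227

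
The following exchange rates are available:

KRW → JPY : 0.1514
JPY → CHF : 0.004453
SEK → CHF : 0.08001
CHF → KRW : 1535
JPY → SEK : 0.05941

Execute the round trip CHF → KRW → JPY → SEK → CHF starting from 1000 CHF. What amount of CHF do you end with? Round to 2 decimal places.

1000 CHF × 1535 = 1535000 KRW
1535000 KRW × 0.1514 = 232399 JPY
232399 JPY × 0.05941 = 13806.82459 SEK
13806.82459 SEK × 0.08001 = 1104.6840354459 CHF

1104.68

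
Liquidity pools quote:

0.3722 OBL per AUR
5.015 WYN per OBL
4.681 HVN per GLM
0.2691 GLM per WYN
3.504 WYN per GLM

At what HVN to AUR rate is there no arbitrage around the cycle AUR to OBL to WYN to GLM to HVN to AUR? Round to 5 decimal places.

0.42530

Known legs of the cycle: 0.3722 × 5.015 × 0.2691 × 4.681 = 2.3512545286893
For no arbitrage the full-cycle product must be 1, so the missing rate is 1 / 2.3512545286893 ≈ 0.4253049.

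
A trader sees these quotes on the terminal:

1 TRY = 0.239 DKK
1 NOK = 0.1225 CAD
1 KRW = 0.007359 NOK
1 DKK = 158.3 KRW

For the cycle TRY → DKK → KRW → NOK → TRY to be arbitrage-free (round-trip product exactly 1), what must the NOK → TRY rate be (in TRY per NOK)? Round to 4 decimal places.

Known legs of the cycle: 0.239 × 158.3 × 0.007359 = 0.2784181983
For no arbitrage the full-cycle product must be 1, so the missing rate is 1 / 0.2784181983 ≈ 3.591719.

3.5917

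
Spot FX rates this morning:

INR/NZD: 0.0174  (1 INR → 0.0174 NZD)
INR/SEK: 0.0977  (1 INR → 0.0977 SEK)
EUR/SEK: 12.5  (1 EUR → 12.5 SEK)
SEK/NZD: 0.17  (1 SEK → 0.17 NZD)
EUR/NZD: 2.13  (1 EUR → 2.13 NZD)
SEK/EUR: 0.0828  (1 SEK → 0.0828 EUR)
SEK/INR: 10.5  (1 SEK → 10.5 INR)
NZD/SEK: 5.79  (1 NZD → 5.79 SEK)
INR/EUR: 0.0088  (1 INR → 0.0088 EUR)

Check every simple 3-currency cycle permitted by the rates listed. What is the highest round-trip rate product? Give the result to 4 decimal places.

SEK→INR→EUR→SEK: 10.5 × 0.0088 × 12.5 = 1.15500
SEK→INR→NZD→SEK: 10.5 × 0.0174 × 5.79 = 1.05783
SEK→EUR→NZD→SEK: 0.0828 × 2.13 × 5.79 = 1.02115
Maximum is SEK→INR→EUR→SEK at 1.1550; arbitrage exists.

1.1550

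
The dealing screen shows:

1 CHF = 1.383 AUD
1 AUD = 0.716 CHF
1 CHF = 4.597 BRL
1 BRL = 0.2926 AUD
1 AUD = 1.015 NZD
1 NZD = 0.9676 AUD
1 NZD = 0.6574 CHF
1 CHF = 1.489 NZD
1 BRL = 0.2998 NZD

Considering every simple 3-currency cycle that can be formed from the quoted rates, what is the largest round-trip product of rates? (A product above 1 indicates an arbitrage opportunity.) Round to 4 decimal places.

1.0316

AUD→CHF→NZD→AUD: 0.716 × 1.489 × 0.9676 = 1.03158
AUD→CHF→BRL→AUD: 0.716 × 4.597 × 0.2926 = 0.96308
AUD→NZD→CHF→AUD: 1.015 × 0.6574 × 1.383 = 0.92282
BRL→NZD→CHF→BRL: 0.2998 × 0.6574 × 4.597 = 0.90602
Maximum is AUD→CHF→NZD→AUD at 1.0316; arbitrage exists.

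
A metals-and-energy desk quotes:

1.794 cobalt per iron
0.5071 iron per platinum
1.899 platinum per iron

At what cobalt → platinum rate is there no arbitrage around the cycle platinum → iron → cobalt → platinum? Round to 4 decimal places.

Known legs of the cycle: 0.5071 × 1.794 = 0.9097374
For no arbitrage the full-cycle product must be 1, so the missing rate is 1 / 0.9097374 ≈ 1.099218.

1.0992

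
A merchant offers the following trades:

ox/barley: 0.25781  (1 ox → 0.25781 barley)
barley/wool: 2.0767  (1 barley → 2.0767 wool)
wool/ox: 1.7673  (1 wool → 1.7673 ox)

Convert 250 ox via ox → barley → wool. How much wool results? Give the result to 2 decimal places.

133.85

250 ox × 0.25781 = 64.4525 barley
64.4525 barley × 2.0767 = 133.84850675 wool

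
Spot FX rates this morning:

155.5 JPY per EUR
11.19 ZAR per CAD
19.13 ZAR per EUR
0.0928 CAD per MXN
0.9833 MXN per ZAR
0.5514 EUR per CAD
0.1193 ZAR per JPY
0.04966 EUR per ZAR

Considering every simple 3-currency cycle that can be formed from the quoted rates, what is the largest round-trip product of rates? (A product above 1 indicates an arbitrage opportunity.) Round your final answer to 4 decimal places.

1.0211

CAD→ZAR→MXN→CAD: 11.19 × 0.9833 × 0.0928 = 1.02109
EUR→JPY→ZAR→EUR: 155.5 × 0.1193 × 0.04966 = 0.92125
Maximum is CAD→ZAR→MXN→CAD at 1.0211; arbitrage exists.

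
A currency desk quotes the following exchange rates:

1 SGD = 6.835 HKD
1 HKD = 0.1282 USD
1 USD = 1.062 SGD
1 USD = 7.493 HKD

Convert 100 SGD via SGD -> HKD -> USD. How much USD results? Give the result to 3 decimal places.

100 SGD × 6.835 = 683.5 HKD
683.5 HKD × 0.1282 = 87.6247 USD

87.625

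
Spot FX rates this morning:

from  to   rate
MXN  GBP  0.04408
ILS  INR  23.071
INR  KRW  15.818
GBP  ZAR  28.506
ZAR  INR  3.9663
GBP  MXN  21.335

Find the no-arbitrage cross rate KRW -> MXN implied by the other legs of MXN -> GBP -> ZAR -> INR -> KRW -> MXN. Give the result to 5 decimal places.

0.01268

Known legs of the cycle: 0.04408 × 28.506 × 3.9663 × 15.818 = 78.834260444857632
For no arbitrage the full-cycle product must be 1, so the missing rate is 1 / 78.834260444857632 ≈ 0.0126848.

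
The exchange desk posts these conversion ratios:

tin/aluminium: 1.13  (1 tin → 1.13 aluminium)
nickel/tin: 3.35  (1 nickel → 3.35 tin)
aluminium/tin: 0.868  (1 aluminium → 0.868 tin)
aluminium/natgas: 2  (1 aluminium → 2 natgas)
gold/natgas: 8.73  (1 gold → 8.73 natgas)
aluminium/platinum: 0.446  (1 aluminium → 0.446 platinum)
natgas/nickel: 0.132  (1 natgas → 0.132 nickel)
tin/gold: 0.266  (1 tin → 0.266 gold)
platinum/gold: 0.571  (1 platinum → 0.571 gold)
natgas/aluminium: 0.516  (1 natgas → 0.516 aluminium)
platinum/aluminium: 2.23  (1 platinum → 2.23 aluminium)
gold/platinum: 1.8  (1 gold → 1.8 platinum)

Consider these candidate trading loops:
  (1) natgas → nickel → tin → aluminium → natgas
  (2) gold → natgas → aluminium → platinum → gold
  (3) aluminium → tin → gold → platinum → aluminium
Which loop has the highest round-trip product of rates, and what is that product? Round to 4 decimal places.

(1) 0.132 × 3.35 × 1.13 × 2 = 0.99937
(2) 8.73 × 0.516 × 0.446 × 0.571 = 1.14719
(3) 0.868 × 0.266 × 1.8 × 2.23 = 0.92678
Highest is cycle (2) at 1.1472 (>1, arbitrage).

1.1472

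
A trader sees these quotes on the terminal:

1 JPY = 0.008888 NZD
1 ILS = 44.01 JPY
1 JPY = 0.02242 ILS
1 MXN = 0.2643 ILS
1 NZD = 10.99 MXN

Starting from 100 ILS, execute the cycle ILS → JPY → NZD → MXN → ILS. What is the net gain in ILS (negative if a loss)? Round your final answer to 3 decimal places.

100 ILS × 44.01 = 4401 JPY
4401 JPY × 0.008888 = 39.116088 NZD
39.116088 NZD × 10.99 = 429.88580712 MXN
429.88580712 MXN × 0.2643 = 113.618818821816 ILS
Net change: 113.618818821816 − 100 = 13.618818821816 ILS

13.619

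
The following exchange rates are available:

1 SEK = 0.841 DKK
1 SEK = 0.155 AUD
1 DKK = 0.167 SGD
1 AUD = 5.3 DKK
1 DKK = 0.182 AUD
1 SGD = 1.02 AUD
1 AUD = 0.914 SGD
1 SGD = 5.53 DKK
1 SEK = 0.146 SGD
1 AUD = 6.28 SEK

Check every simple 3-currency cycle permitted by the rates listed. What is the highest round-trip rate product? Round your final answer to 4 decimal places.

SEK→DKK→AUD→SEK: 0.841 × 0.182 × 6.28 = 0.96123
SGD→AUD→SEK→SGD: 1.02 × 6.28 × 0.146 = 0.93522
SGD→DKK→AUD→SGD: 5.53 × 0.182 × 0.914 = 0.91990
SGD→AUD→DKK→SGD: 1.02 × 5.3 × 0.167 = 0.90280
Maximum is SEK→DKK→AUD→SEK at 0.9612; no arbitrage — every cycle loses value.

0.9612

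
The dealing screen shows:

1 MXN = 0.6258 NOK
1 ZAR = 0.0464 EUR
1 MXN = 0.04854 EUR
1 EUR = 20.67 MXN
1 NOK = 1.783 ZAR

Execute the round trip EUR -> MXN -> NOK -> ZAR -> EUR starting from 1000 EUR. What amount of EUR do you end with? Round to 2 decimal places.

1000 EUR × 20.67 = 20670 MXN
20670 MXN × 0.6258 = 12935.286 NOK
12935.286 NOK × 1.783 = 23063.614938 ZAR
23063.614938 ZAR × 0.0464 = 1070.1517331232 EUR

1070.15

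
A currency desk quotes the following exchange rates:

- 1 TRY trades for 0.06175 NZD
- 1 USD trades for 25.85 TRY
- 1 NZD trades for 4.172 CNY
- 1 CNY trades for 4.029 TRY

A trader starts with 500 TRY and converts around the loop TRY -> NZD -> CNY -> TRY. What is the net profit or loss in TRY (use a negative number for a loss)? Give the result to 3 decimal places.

500 TRY × 0.06175 = 30.875 NZD
30.875 NZD × 4.172 = 128.8105 CNY
128.8105 CNY × 4.029 = 518.9775045 TRY
Net change: 518.9775045 − 500 = 18.9775045 TRY

18.978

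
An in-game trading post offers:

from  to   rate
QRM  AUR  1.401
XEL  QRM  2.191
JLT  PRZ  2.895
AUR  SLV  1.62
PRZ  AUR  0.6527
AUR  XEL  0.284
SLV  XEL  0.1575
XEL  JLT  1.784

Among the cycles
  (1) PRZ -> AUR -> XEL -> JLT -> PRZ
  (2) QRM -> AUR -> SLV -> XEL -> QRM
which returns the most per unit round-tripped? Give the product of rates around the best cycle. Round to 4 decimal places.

(1) 0.6527 × 0.284 × 1.784 × 2.895 = 0.95736
(2) 1.401 × 1.62 × 0.1575 × 2.191 = 0.78321
Highest is cycle (1) at 0.9574 (≤1, no arbitrage).

0.9574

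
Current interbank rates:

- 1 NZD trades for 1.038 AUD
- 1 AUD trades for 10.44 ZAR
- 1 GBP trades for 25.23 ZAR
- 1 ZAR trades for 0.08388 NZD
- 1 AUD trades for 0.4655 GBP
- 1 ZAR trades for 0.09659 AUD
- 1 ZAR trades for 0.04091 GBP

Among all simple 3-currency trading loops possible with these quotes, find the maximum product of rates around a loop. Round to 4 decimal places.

AUD→GBP→ZAR→AUD: 0.4655 × 25.23 × 0.09659 = 1.13441
AUD→ZAR→NZD→AUD: 10.44 × 0.08388 × 1.038 = 0.90898
Maximum is AUD→GBP→ZAR→AUD at 1.1344; arbitrage exists.

1.1344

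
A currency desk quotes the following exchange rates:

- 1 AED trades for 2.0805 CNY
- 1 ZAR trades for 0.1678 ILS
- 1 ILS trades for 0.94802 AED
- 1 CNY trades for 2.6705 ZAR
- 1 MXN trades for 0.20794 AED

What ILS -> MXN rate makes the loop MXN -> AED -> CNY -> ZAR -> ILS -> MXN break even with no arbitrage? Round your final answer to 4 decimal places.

5.1583

Known legs of the cycle: 0.20794 × 2.0805 × 2.6705 × 0.1678 = 0.193860933006783
For no arbitrage the full-cycle product must be 1, so the missing rate is 1 / 0.193860933006783 ≈ 5.158337.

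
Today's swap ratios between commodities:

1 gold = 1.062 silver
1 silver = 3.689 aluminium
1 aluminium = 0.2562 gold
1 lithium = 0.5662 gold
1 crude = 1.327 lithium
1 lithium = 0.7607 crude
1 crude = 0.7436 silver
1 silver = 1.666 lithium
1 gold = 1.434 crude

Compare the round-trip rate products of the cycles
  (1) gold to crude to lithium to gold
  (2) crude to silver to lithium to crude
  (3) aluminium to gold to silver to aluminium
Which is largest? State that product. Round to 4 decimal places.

(1) 1.434 × 1.327 × 0.5662 = 1.07743
(2) 0.7436 × 1.666 × 0.7607 = 0.94238
(3) 0.2562 × 1.062 × 3.689 = 1.00372
Highest is cycle (1) at 1.0774 (>1, arbitrage).

1.0774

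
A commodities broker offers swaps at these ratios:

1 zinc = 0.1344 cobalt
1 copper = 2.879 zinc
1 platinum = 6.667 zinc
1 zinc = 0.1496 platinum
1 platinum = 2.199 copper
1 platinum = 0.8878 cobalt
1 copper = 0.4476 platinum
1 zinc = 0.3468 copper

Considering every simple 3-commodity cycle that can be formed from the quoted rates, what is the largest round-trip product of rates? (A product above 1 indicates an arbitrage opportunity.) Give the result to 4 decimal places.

platinum→zinc→copper→platinum: 6.667 × 0.3468 × 0.4476 = 1.03490
platinum→copper→zinc→platinum: 2.199 × 2.879 × 0.1496 = 0.94711
Maximum is platinum→zinc→copper→platinum at 1.0349; arbitrage exists.

1.0349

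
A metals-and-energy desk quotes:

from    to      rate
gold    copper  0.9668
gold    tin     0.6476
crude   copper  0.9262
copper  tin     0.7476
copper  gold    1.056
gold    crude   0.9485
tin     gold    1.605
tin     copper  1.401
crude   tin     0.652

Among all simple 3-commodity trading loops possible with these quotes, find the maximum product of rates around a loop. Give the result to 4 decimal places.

1.1601

tin→gold→copper→tin: 1.605 × 0.9668 × 0.7476 = 1.16006
tin→gold→crude→tin: 1.605 × 0.9485 × 0.652 = 0.99257
tin→copper→gold→tin: 1.401 × 1.056 × 0.6476 = 0.95810
gold→crude→copper→gold: 0.9485 × 0.9262 × 1.056 = 0.92770
Maximum is tin→gold→copper→tin at 1.1601; arbitrage exists.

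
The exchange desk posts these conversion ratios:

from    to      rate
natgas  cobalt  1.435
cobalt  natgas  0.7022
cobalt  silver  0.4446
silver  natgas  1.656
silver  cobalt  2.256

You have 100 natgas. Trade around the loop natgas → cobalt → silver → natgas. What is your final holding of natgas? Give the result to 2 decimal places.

100 natgas × 1.435 = 143.5 cobalt
143.5 cobalt × 0.4446 = 63.8001 silver
63.8001 silver × 1.656 = 105.6529656 natgas

105.65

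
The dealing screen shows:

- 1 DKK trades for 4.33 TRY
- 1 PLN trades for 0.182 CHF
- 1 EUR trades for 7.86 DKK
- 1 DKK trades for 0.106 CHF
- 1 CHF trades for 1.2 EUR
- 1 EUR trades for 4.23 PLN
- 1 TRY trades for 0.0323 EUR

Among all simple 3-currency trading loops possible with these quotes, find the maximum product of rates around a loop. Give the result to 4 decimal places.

TRY→EUR→DKK→TRY: 0.0323 × 7.86 × 4.33 = 1.09929
CHF→EUR→DKK→CHF: 1.2 × 7.86 × 0.106 = 0.99979
PLN→CHF→EUR→PLN: 0.182 × 1.2 × 4.23 = 0.92383
Maximum is TRY→EUR→DKK→TRY at 1.0993; arbitrage exists.

1.0993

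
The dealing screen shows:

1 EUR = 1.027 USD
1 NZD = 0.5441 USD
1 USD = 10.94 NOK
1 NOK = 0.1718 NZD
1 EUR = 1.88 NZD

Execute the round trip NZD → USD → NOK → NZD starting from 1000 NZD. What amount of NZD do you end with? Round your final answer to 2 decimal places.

1000 NZD × 0.5441 = 544.1 USD
544.1 USD × 10.94 = 5952.454 NOK
5952.454 NOK × 0.1718 = 1022.6315972 NZD

1022.63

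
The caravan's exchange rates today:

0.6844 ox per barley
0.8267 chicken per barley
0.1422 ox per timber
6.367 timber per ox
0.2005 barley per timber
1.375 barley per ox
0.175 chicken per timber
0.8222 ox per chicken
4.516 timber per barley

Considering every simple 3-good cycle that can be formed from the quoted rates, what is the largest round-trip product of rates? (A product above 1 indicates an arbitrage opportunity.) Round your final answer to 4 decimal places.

ox→barley→chicken→ox: 1.375 × 0.8267 × 0.8222 = 0.93461
ox→timber→chicken→ox: 6.367 × 0.175 × 0.8222 = 0.91612
ox→barley→timber→ox: 1.375 × 4.516 × 0.1422 = 0.88299
ox→timber→barley→ox: 6.367 × 0.2005 × 0.6844 = 0.87369
Maximum is ox→barley→chicken→ox at 0.9346; no arbitrage — every cycle loses value.

0.9346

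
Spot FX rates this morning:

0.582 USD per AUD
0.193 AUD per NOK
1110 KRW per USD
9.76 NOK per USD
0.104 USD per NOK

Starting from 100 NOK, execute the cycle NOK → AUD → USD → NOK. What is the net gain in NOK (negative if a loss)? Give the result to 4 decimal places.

100 NOK × 0.193 = 19.3 AUD
19.3 AUD × 0.582 = 11.2326 USD
11.2326 USD × 9.76 = 109.630176 NOK
Net change: 109.630176 − 100 = 9.630176 NOK

9.6302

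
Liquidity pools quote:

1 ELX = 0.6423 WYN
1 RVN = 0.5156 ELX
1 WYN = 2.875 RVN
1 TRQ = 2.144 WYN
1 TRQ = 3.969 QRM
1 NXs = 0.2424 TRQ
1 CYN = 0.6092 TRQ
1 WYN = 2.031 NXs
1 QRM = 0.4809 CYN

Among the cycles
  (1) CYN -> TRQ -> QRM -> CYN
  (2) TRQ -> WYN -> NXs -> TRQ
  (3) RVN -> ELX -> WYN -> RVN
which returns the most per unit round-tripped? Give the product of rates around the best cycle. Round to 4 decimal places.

1.1628

(1) 0.6092 × 3.969 × 0.4809 = 1.16278
(2) 2.144 × 2.031 × 0.2424 = 1.05552
(3) 0.5156 × 0.6423 × 2.875 = 0.95211
Highest is cycle (1) at 1.1628 (>1, arbitrage).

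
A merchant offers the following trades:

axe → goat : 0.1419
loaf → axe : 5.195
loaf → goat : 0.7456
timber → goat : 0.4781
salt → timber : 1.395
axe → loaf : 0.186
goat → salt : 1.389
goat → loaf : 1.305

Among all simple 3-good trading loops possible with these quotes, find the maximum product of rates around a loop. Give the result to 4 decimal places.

loaf→axe→goat→loaf: 5.195 × 0.1419 × 1.305 = 0.96201
salt→timber→goat→salt: 1.395 × 0.4781 × 1.389 = 0.92639
Maximum is loaf→axe→goat→loaf at 0.9620; no arbitrage — every cycle loses value.

0.9620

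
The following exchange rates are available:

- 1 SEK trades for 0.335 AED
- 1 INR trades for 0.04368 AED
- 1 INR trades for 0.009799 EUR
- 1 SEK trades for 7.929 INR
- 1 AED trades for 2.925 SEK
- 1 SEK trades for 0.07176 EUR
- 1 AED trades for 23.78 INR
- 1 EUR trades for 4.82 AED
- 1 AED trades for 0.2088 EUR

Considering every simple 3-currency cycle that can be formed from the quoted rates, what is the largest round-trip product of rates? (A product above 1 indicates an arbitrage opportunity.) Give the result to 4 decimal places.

INR→EUR→AED→INR: 0.009799 × 4.82 × 23.78 = 1.12316
SEK→INR→AED→SEK: 7.929 × 0.04368 × 2.925 = 1.01304
SEK→EUR→AED→SEK: 0.07176 × 4.82 × 2.925 = 1.01171
Maximum is INR→EUR→AED→INR at 1.1232; arbitrage exists.

1.1232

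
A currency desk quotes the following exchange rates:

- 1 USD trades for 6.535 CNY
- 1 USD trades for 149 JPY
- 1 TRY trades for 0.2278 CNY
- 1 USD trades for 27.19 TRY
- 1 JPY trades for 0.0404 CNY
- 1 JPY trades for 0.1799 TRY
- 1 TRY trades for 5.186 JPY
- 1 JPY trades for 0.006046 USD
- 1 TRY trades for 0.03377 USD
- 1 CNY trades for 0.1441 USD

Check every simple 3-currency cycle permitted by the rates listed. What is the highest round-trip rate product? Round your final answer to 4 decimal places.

TRY→USD→JPY→TRY: 0.03377 × 149 × 0.1799 = 0.90521
TRY→CNY→USD→TRY: 0.2278 × 0.1441 × 27.19 = 0.89254
JPY→CNY→USD→JPY: 0.0404 × 0.1441 × 149 = 0.86742
TRY→JPY→USD→TRY: 5.186 × 0.006046 × 27.19 = 0.85253
Maximum is TRY→USD→JPY→TRY at 0.9052; no arbitrage — every cycle loses value.

0.9052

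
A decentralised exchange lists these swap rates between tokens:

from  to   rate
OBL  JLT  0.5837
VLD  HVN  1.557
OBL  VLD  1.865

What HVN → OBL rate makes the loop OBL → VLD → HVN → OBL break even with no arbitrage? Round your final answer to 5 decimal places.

0.34438

Known legs of the cycle: 1.865 × 1.557 = 2.903805
For no arbitrage the full-cycle product must be 1, so the missing rate is 1 / 2.903805 ≈ 0.3443757.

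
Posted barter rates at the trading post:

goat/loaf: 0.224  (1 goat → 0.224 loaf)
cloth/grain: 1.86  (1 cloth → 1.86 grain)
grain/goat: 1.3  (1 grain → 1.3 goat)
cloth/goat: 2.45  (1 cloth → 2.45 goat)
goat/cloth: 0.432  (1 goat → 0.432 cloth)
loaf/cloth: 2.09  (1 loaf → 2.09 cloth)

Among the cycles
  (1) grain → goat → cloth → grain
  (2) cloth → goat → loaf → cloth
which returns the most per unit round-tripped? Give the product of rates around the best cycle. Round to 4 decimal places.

1.1470

(1) 1.3 × 0.432 × 1.86 = 1.04458
(2) 2.45 × 0.224 × 2.09 = 1.14699
Highest is cycle (2) at 1.1470 (>1, arbitrage).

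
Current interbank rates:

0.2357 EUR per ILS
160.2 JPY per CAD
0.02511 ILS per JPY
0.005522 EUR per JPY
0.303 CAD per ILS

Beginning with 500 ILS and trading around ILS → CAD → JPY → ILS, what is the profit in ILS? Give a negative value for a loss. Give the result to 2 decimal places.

500 ILS × 0.303 = 151.5 CAD
151.5 CAD × 160.2 = 24270.3 JPY
24270.3 JPY × 0.02511 = 609.427233 ILS
Net change: 609.427233 − 500 = 109.427233 ILS

109.43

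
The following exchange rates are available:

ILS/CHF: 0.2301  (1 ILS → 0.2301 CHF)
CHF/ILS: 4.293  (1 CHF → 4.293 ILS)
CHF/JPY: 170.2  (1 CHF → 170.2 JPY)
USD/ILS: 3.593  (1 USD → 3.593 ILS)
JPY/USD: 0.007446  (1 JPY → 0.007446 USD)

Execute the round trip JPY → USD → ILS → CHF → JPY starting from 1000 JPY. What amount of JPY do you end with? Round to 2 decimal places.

1000 JPY × 0.007446 = 7.446 USD
7.446 USD × 3.593 = 26.753478 ILS
26.753478 ILS × 0.2301 = 6.1559752878 CHF
6.1559752878 CHF × 170.2 = 1047.74699398356 JPY

1047.75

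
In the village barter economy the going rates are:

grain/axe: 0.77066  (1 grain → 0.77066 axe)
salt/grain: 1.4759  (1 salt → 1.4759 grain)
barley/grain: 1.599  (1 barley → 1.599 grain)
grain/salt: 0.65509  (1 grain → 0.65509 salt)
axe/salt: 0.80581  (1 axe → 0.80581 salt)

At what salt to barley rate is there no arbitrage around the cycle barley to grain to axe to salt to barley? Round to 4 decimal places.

1.0071

Known legs of the cycle: 1.599 × 0.77066 × 0.80581 = 0.9929878498254
For no arbitrage the full-cycle product must be 1, so the missing rate is 1 / 0.9929878498254 ≈ 1.007062.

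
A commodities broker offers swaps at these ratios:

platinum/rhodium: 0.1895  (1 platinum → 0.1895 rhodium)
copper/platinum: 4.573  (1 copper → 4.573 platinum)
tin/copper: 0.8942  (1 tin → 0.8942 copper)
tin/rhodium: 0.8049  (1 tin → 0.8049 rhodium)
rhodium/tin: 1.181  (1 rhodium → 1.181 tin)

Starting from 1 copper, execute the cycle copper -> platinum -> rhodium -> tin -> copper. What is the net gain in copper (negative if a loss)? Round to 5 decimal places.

1 copper × 4.573 = 4.573 platinum
4.573 platinum × 0.1895 = 0.8665835 rhodium
0.8665835 rhodium × 1.181 = 1.0234351135 tin
1.0234351135 tin × 0.8942 = 0.9151556784917 copper
Net change: 0.9151556784917 − 1 = -0.0848443215083 copper

-0.08484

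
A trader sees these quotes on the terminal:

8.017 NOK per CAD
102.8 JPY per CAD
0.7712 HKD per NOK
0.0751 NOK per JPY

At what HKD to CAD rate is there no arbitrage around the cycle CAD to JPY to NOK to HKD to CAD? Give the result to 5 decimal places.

0.16796

Known legs of the cycle: 102.8 × 0.0751 × 0.7712 = 5.953879936
For no arbitrage the full-cycle product must be 1, so the missing rate is 1 / 5.953879936 ≈ 0.1679577.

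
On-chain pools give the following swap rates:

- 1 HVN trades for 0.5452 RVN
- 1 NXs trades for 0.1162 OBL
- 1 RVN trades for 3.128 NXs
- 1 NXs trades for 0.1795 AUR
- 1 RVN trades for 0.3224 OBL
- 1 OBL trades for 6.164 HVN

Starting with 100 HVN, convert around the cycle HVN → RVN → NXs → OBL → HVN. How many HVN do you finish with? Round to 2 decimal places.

122.15

100 HVN × 0.5452 = 54.52 RVN
54.52 RVN × 3.128 = 170.53856 NXs
170.53856 NXs × 0.1162 = 19.816580672 OBL
19.816580672 OBL × 6.164 = 122.149403262208 HVN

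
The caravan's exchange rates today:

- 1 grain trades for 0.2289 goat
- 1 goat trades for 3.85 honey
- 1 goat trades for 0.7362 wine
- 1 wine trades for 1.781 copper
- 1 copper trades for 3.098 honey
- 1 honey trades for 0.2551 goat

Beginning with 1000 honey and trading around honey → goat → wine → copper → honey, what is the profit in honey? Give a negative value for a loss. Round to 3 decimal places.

36.219

1000 honey × 0.2551 = 255.1 goat
255.1 goat × 0.7362 = 187.80462 wine
187.80462 wine × 1.781 = 334.48002822 copper
334.48002822 copper × 3.098 = 1036.21912742556 honey
Net change: 1036.21912742556 − 1000 = 36.21912742556 honey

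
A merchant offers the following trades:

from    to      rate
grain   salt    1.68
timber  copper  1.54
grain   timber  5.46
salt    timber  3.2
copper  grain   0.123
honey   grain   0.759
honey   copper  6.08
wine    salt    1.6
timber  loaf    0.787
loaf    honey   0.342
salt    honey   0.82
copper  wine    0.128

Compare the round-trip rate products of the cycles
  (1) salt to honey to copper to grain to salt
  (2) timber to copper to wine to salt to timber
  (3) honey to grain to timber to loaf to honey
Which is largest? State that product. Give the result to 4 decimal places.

1.1154

(1) 0.82 × 6.08 × 0.123 × 1.68 = 1.03022
(2) 1.54 × 0.128 × 1.6 × 3.2 = 1.00925
(3) 0.759 × 5.46 × 0.787 × 0.342 = 1.11541
Highest is cycle (3) at 1.1154 (>1, arbitrage).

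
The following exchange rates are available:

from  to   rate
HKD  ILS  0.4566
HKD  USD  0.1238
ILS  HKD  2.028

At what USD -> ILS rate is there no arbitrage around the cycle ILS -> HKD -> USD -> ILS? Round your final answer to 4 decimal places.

3.9830

Known legs of the cycle: 2.028 × 0.1238 = 0.2510664
For no arbitrage the full-cycle product must be 1, so the missing rate is 1 / 0.2510664 ≈ 3.983010.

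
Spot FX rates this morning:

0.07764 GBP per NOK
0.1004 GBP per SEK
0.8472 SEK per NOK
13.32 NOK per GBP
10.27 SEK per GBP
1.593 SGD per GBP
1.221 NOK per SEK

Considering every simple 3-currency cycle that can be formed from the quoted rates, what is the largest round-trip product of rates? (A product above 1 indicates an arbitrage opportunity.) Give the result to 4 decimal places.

SEK→GBP→NOK→SEK: 0.1004 × 13.32 × 0.8472 = 1.13298
SEK→NOK→GBP→SEK: 1.221 × 0.07764 × 10.27 = 0.97358
Maximum is SEK→GBP→NOK→SEK at 1.1330; arbitrage exists.

1.1330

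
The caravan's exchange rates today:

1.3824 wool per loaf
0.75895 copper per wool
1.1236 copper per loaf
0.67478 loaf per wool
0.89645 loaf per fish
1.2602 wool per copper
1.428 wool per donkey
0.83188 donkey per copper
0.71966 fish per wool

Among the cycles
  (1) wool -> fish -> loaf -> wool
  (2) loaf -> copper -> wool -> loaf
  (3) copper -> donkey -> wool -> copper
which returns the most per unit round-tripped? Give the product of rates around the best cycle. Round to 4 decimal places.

(1) 0.71966 × 0.89645 × 1.3824 = 0.89184
(2) 1.1236 × 1.2602 × 0.67478 = 0.95546
(3) 0.83188 × 1.428 × 0.75895 = 0.90158
Highest is cycle (2) at 0.9555 (≤1, no arbitrage).

0.9555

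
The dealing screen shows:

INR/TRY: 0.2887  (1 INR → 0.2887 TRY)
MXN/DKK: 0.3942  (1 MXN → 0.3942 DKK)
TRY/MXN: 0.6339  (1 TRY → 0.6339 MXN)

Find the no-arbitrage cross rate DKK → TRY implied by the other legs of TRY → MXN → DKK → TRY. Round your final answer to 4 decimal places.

Known legs of the cycle: 0.6339 × 0.3942 = 0.24988338
For no arbitrage the full-cycle product must be 1, so the missing rate is 1 / 0.24988338 ≈ 4.001867.

4.0019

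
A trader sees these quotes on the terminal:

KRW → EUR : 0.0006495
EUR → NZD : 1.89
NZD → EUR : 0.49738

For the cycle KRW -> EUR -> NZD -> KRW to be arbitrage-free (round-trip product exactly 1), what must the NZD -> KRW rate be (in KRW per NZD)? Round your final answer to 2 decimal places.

Known legs of the cycle: 0.0006495 × 1.89 = 0.001227555
For no arbitrage the full-cycle product must be 1, so the missing rate is 1 / 0.001227555 ≈ 814.6275.

814.63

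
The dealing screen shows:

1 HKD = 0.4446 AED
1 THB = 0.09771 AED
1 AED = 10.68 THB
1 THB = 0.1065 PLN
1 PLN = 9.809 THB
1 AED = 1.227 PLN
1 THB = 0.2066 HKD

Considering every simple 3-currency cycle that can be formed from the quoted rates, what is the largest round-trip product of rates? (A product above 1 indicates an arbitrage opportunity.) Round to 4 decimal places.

AED→PLN→THB→AED: 1.227 × 9.809 × 0.09771 = 1.17600
AED→THB→HKD→AED: 10.68 × 0.2066 × 0.4446 = 0.98100
Maximum is AED→PLN→THB→AED at 1.1760; arbitrage exists.

1.1760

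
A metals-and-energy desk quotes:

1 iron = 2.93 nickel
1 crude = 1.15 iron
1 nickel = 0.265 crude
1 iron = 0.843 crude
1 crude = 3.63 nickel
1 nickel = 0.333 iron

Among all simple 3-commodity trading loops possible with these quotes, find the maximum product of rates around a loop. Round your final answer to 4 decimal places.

nickel→iron→crude→nickel: 0.333 × 0.843 × 3.63 = 1.01901
nickel→crude→iron→nickel: 0.265 × 1.15 × 2.93 = 0.89292
Maximum is nickel→iron→crude→nickel at 1.0190; arbitrage exists.

1.0190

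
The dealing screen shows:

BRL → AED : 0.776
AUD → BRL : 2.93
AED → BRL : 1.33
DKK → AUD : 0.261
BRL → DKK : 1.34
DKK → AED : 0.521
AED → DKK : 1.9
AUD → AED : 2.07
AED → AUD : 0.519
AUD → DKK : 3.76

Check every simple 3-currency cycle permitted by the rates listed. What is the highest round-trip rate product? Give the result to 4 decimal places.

AUD→BRL→AED→AUD: 2.93 × 0.776 × 0.519 = 1.18004
DKK→AUD→AED→DKK: 0.261 × 2.07 × 1.9 = 1.02651
DKK→AUD→BRL→DKK: 0.261 × 2.93 × 1.34 = 1.02474
DKK→AED→AUD→DKK: 0.521 × 0.519 × 3.76 = 1.01670
DKK→AED→BRL→DKK: 0.521 × 1.33 × 1.34 = 0.92853
Maximum is AUD→BRL→AED→AUD at 1.1800; arbitrage exists.

1.1800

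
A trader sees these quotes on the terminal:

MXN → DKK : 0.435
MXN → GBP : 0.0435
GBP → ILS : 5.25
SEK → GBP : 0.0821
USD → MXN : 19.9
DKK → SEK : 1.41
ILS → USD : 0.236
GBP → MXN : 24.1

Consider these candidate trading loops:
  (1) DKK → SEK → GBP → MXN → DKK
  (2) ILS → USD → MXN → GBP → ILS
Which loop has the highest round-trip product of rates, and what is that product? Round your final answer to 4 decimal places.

1.2136

(1) 1.41 × 0.0821 × 24.1 × 0.435 = 1.21358
(2) 0.236 × 19.9 × 0.0435 × 5.25 = 1.07254
Highest is cycle (1) at 1.2136 (>1, arbitrage).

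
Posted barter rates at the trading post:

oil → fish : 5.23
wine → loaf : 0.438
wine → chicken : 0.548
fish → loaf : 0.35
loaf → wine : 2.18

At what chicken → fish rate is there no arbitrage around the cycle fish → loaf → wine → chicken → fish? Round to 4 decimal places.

2.3916

Known legs of the cycle: 0.35 × 2.18 × 0.548 = 0.418124
For no arbitrage the full-cycle product must be 1, so the missing rate is 1 / 0.418124 ≈ 2.391635.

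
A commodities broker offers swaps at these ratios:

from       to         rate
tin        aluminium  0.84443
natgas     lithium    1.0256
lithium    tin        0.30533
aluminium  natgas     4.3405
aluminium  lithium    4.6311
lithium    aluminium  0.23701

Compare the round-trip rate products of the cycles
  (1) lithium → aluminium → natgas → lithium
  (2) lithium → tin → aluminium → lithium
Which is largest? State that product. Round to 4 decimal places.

1.1940

(1) 0.23701 × 4.3405 × 1.0256 = 1.05508
(2) 0.30533 × 0.84443 × 4.6311 = 1.19404
Highest is cycle (2) at 1.1940 (>1, arbitrage).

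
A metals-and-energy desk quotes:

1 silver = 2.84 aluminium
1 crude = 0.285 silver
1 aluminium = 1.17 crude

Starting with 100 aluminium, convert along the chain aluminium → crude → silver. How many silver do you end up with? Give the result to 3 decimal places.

100 aluminium × 1.17 = 117 crude
117 crude × 0.285 = 33.345 silver

33.345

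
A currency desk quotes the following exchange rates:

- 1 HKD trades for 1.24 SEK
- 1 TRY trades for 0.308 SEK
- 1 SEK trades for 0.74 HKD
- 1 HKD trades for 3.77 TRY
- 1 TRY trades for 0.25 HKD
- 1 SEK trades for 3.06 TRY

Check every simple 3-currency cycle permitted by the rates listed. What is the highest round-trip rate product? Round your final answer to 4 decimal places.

TRY→HKD→SEK→TRY: 0.25 × 1.24 × 3.06 = 0.94860
TRY→SEK→HKD→TRY: 0.308 × 0.74 × 3.77 = 0.85926
Maximum is TRY→HKD→SEK→TRY at 0.9486; no arbitrage — every cycle loses value.

0.9486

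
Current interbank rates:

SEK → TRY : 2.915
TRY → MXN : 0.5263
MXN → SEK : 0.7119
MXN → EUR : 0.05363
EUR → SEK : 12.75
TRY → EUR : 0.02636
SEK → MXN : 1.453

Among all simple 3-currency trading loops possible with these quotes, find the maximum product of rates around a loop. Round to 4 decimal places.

1.0922

MXN→SEK→TRY→MXN: 0.7119 × 2.915 × 0.5263 = 1.09217
MXN→EUR→SEK→MXN: 0.05363 × 12.75 × 1.453 = 0.99354
TRY→EUR→SEK→TRY: 0.02636 × 12.75 × 2.915 = 0.97970
Maximum is MXN→SEK→TRY→MXN at 1.0922; arbitrage exists.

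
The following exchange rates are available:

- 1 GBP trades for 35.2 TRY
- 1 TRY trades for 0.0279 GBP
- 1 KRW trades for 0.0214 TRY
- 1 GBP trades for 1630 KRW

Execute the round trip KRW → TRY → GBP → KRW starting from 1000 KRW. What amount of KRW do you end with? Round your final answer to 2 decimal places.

973.21

1000 KRW × 0.0214 = 21.4 TRY
21.4 TRY × 0.0279 = 0.59706 GBP
0.59706 GBP × 1630 = 973.2078 KRW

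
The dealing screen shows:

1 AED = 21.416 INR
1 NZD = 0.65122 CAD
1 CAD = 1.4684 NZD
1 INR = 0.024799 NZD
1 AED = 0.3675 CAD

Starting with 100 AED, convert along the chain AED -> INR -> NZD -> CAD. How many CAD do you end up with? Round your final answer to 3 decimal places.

34.586

100 AED × 21.416 = 2141.6 INR
2141.6 INR × 0.024799 = 53.1095384 NZD
53.1095384 NZD × 0.65122 = 34.585993596848 CAD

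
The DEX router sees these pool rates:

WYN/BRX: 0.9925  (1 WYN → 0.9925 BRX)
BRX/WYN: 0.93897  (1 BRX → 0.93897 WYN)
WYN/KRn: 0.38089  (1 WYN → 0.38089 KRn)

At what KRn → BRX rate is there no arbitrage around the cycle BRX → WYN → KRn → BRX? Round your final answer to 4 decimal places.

Known legs of the cycle: 0.93897 × 0.38089 = 0.3576442833
For no arbitrage the full-cycle product must be 1, so the missing rate is 1 / 0.3576442833 ≈ 2.796074.

2.7961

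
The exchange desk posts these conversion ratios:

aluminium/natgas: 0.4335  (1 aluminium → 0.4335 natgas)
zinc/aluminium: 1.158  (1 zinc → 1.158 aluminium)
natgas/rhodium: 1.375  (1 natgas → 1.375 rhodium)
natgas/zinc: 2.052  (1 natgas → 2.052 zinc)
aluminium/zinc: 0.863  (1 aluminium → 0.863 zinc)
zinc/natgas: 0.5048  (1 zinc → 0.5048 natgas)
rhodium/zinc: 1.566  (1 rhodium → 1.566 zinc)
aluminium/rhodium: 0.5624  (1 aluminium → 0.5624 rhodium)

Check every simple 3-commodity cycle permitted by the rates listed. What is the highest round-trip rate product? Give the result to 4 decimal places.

1.0870

zinc→natgas→rhodium→zinc: 0.5048 × 1.375 × 1.566 = 1.08696
zinc→aluminium→natgas→zinc: 1.158 × 0.4335 × 2.052 = 1.03009
zinc→aluminium→rhodium→zinc: 1.158 × 0.5624 × 1.566 = 1.01987
Maximum is zinc→natgas→rhodium→zinc at 1.0870; arbitrage exists.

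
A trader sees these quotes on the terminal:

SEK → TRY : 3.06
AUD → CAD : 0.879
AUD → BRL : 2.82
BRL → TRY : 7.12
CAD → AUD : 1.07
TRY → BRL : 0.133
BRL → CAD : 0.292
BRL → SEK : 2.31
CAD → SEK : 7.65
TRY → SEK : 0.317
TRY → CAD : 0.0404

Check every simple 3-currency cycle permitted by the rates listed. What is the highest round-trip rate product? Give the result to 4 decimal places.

TRY→CAD→SEK→TRY: 0.0404 × 7.65 × 3.06 = 0.94572
TRY→BRL→SEK→TRY: 0.133 × 2.31 × 3.06 = 0.94012
CAD→AUD→BRL→CAD: 1.07 × 2.82 × 0.292 = 0.88108
Maximum is TRY→CAD→SEK→TRY at 0.9457; no arbitrage — every cycle loses value.

0.9457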